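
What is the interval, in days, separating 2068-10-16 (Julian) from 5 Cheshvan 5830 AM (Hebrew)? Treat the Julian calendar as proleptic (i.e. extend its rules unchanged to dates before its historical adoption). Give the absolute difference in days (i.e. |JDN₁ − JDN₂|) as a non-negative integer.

356

JDN of the first date = 2476684.
JDN of the second date = 2477040.
|2477040 − 2476684| = 356.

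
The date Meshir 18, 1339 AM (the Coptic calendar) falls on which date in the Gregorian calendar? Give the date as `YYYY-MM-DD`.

1623-02-22

Both dates share Julian Day Number 2313901; in the Gregorian calendar that is 22 February 1623 CE.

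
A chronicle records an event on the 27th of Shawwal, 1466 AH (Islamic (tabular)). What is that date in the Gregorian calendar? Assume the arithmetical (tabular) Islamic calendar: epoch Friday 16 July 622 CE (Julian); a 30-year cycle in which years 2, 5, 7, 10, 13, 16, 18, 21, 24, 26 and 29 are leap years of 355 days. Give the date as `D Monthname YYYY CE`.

Both dates share Julian Day Number 2467879; in the Gregorian calendar that is 20 September 2044 CE.

20 September 2044 CE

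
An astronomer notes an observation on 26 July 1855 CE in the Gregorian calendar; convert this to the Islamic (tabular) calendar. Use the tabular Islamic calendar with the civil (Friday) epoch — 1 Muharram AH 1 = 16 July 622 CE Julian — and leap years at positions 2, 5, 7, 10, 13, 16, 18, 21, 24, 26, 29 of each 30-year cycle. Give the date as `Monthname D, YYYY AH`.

Both dates share Julian Day Number 2398791; in the tabular Islamic calendar that is 11 Dhu al-Qa'dah 1271 AH.

Dhu al-Qa'dah 11, 1271 AH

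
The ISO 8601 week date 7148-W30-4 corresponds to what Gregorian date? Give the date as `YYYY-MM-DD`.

7148-07-22

ISO week 1 of 7148 is the week containing the first Thursday of 7148.
Week 30, day 4 (Thursday) lands on 7148-07-22.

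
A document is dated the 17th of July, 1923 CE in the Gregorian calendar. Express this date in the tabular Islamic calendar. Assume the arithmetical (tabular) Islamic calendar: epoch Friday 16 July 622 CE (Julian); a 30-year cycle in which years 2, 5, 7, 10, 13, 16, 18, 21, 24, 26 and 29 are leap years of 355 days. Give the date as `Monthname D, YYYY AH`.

Dhu al-Hijjah 3, 1341 AH

Both dates share Julian Day Number 2423618; in the tabular Islamic calendar that is 3 Dhu al-Hijjah 1341 AH.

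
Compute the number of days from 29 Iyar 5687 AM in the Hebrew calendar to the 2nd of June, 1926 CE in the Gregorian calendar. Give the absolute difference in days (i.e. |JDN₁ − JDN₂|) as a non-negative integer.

363

JDN of the first date = 2425032.
JDN of the second date = 2424669.
|2424669 − 2425032| = 363.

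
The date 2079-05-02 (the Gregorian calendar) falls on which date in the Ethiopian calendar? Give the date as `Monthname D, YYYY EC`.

Julian Day Number of the source date = 2480521.
Converting JDN 2480521 to the Ethiopian calendar gives 24 Miyazya 2071 EC.

Miyazya 24, 2071 EC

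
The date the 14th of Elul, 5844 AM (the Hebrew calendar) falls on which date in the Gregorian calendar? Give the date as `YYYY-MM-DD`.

2084-09-14

Julian Day Number of the source date = 2482483.
Converting JDN 2482483 to the Gregorian calendar gives 14 September 2084 CE.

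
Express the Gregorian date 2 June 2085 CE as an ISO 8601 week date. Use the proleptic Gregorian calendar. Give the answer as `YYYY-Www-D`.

The weekday is Saturday (ISO weekday 6).
That Saturday belongs to ISO week 22 of ISO year 2085.

2085-W22-6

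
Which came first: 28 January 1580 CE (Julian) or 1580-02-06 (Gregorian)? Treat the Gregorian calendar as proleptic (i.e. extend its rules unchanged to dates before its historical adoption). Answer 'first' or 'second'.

First date → JDN 2298180; second date → JDN 2298179.
JDN 2298179 < JDN 2298180, so the second date is earlier.

second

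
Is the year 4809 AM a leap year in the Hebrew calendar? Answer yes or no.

Hebrew year 4809 is year 2 of its 19-year Metonic cycle; leap years are at positions 3, 6, 8, 11, 14, 17, 19, so it is a common year (12 months).

no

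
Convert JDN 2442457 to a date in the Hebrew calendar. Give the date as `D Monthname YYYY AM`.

2 Adar 5735 AM

The Gregorian equivalent of JDN 2442457 is 13 February 1975.
In the Hebrew calendar that day is 2 Adar 5735 AM.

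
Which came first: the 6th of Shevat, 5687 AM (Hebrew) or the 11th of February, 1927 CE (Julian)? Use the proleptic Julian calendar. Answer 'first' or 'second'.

first

First date → JDN 2424890; second date → JDN 2424936.
JDN 2424890 < JDN 2424936, so the first date is earlier.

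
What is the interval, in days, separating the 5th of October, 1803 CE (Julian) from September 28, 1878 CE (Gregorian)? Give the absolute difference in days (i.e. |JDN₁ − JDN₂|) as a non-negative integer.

JDN of the first date = 2379881.
JDN of the second date = 2407256.
|2407256 − 2379881| = 27375.

27375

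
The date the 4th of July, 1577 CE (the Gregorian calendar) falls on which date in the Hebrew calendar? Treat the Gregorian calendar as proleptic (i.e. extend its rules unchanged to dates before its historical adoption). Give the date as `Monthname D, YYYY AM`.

Tammuz 9, 5337 AM

Both dates share Julian Day Number 2297232; in the Hebrew calendar that is 9 Tammuz 5337 AM.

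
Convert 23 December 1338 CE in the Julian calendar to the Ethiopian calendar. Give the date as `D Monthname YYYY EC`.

Julian Day Number of the source date = 2210119.
Converting JDN 2210119 to the Ethiopian calendar gives 27 Tahsas 1331 EC.

27 Tahsas 1331 EC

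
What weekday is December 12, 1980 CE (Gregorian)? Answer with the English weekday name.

JDN 2444586 mod 7 = 4, and JDN 0 was a Monday, so this is a Friday.

Friday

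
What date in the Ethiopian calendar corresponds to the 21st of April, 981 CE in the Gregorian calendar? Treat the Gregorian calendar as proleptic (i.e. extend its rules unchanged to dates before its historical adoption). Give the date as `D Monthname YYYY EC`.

Both dates share Julian Day Number 2079474; in the Ethiopian calendar that is 21 Miyazya 973 EC.

21 Miyazya 973 EC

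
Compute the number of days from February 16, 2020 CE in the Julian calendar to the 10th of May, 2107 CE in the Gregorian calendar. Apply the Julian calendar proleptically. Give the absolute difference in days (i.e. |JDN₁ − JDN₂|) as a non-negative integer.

First date → JDN 2458909; second date → JDN 2490755.
The interval is |2458909 − 2490755| = 31846 days.

31846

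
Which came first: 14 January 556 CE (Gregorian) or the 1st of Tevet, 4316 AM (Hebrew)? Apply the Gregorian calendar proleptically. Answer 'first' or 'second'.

second

The two dates have Julian Day Numbers 1924148 and 1924106 respectively.
Since 1924106 < 1924148, the second date comes first.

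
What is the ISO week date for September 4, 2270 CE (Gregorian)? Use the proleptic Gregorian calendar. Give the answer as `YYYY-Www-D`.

The weekday is Sunday (ISO weekday 7).
That Sunday belongs to ISO week 35 of ISO year 2270.

2270-W35-7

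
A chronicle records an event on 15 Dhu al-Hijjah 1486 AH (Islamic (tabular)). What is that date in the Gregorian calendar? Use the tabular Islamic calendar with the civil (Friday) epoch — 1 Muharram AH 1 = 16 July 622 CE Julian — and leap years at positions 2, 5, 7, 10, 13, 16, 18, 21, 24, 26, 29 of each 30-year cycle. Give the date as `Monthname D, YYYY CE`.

Both dates share Julian Day Number 2475013; in the Gregorian calendar that is 2 April 2064 CE.

April 2, 2064 CE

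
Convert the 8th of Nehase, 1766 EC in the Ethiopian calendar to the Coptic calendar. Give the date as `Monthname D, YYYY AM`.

The source date corresponds to 12 August 1774 in the Gregorian calendar (JDN 2369224).
That day falls on 8 Mesori 1490 AM in the Coptic calendar.

Mesori 8, 1490 AM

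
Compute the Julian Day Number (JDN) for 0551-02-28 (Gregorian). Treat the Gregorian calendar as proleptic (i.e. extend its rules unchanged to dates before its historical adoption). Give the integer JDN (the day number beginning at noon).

JDN 2299161 is 15 October 1582 CE (Gregorian); the target day is −376794 days from there, so JDN = 1922367.

1922367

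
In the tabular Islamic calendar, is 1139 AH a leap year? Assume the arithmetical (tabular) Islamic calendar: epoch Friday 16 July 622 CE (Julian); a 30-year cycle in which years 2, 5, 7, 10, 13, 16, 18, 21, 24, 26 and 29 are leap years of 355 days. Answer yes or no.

Year 1139 AH is year 29 of its 30-year cycle; leap positions are 2, 5, 7, 10, 13, 16, 18, 21, 24, 26, 29, so it is a leap year (355 days).

yes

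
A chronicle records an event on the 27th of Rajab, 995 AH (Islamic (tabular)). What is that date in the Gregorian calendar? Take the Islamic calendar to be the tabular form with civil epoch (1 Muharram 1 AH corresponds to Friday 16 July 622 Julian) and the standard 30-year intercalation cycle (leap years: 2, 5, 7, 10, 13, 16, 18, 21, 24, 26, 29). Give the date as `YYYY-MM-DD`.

Both dates share Julian Day Number 2300883; in the Gregorian calendar that is 3 July 1587 CE.

1587-07-03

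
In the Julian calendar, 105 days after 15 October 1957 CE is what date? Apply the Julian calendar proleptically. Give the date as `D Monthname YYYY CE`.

28 January 1958 CE

JDN of 15 October 1957 CE = 2436140.
2436140 + 105 = 2436245.
JDN 2436245 in the Julian calendar is 28 January 1958 CE.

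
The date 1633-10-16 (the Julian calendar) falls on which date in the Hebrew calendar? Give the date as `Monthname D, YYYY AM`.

Cheshvan 22, 5394 AM

The source date corresponds to 26 October 1633 in the Gregorian calendar (JDN 2317800).
That day falls on 22 Cheshvan 5394 AM in the Hebrew calendar.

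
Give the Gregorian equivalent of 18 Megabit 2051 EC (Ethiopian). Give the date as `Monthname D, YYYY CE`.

March 27, 2059 CE

Both dates share Julian Day Number 2473180; in the Gregorian calendar that is 27 March 2059 CE.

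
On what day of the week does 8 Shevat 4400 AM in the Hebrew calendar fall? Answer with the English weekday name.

In the proleptic Gregorian calendar this is 9 January 640 (JDN 1954823).
Since JDN mod 7 = 3 (0 = Monday), the day is Thursday.

Thursday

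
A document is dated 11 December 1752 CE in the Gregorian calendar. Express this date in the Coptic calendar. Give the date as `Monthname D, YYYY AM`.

Koiak 4, 1469 AM

Julian Day Number of the source date = 2361310.
Converting JDN 2361310 to the Coptic calendar gives 4 Koiak 1469 AM.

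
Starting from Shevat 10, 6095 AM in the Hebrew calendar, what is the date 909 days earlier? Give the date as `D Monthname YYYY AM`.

Counting 909 days back from JDN 2573935 reaches JDN 2573026, which is 16 Av 6092 AM.

16 Av 6092 AM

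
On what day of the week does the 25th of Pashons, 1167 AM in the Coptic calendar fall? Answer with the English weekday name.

Thursday

This is JDN 2251175 (29 May 1451 Gregorian).
Since JDN mod 7 = 3 (0 = Monday), the day is Thursday.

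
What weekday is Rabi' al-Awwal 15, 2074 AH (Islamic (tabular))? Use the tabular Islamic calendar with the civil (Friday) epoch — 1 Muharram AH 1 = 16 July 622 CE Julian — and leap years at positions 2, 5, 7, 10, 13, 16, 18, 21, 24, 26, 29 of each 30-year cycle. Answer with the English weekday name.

In the Gregorian calendar this is 7 January 2634 (JDN 2683115).
2683115 ≡ 1 (mod 7); counting from Monday = 0 gives Tuesday.

Tuesday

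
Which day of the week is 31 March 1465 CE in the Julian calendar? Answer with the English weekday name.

Sunday

Equivalently 9 April 1465 Gregorian, JDN 2256239.
JDN 2256239 mod 7 = 6, and JDN 0 was a Monday, so this is a Sunday.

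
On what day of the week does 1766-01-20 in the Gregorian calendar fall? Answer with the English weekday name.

Monday

2366098 ≡ 0 (mod 7); counting from Monday = 0 gives Monday.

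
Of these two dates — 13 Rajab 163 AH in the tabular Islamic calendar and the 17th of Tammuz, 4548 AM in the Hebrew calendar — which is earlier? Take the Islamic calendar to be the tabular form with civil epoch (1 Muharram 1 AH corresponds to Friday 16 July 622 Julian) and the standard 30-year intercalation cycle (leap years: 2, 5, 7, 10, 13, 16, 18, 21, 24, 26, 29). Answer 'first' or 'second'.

first

Converting both to JDN: 2006036 vs 2009052; the smaller is the first.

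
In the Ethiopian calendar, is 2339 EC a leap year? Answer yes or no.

2339 mod 4 = 3; in the Ethiopian calendar a year is leap when year mod 4 = 3, so it is a leap year.

yes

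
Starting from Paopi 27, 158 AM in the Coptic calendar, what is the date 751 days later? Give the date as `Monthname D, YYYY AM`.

Hathor 17, 160 AM

Counting 751 days forward from JDN 1882430 reaches JDN 1883181, which is Hathor 17, 160 AM.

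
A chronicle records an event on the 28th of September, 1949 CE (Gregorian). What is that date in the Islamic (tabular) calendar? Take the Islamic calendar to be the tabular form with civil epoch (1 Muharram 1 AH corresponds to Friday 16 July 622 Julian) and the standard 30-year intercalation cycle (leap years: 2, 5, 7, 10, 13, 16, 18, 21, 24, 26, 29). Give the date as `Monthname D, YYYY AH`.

Julian Day Number of the source date = 2433188.
Converting JDN 2433188 to the tabular Islamic calendar gives 5 Dhu al-Hijjah 1368 AH.

Dhu al-Hijjah 5, 1368 AH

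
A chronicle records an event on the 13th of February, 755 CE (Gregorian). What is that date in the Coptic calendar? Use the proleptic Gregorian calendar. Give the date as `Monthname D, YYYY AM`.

Both dates share Julian Day Number 1996861; in the Coptic calendar that is 15 Meshir 471 AM.

Meshir 15, 471 AM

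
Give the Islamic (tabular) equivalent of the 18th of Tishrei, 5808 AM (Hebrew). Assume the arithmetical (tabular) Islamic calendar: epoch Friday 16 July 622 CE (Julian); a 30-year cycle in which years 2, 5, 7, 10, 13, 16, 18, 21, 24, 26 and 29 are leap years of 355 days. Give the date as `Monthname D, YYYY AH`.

Both dates share Julian Day Number 2468992; in the tabular Islamic calendar that is 18 Dhu al-Hijjah 1469 AH.

Dhu al-Hijjah 18, 1469 AH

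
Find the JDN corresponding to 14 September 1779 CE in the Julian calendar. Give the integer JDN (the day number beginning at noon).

2371094

Equivalently 25 September 1779 (Gregorian).
JDN 2299161 is 15 October 1582 CE (Gregorian); the target day is +71933 days from there, so JDN = 2371094.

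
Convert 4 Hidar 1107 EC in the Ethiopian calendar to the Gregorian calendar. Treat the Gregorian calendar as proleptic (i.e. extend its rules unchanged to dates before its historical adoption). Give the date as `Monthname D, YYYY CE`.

November 7, 1114 CE

Julian Day Number of the source date = 2128250.
Converting JDN 2128250 to the Gregorian calendar gives 7 November 1114 CE.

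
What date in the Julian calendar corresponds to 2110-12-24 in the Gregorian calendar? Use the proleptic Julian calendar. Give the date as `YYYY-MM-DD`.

For dates in this range the Gregorian date is 14 days ahead of the Julian.
24 December 2110 Gregorian − 14 days → 10 December 2110 Julian.

2110-12-10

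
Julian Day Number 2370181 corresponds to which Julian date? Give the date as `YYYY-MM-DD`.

1777-03-15

The Gregorian equivalent of JDN 2370181 is 26 March 1777.
In the Julian calendar that day is 1777-03-15.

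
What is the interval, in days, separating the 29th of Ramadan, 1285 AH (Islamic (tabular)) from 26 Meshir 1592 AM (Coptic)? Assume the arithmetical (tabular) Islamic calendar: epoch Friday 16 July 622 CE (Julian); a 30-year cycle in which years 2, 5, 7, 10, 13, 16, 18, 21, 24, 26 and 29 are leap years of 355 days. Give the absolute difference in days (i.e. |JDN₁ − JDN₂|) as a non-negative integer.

JDN of the first date = 2403711.
JDN of the second date = 2406318.
|2406318 − 2403711| = 2607.

2607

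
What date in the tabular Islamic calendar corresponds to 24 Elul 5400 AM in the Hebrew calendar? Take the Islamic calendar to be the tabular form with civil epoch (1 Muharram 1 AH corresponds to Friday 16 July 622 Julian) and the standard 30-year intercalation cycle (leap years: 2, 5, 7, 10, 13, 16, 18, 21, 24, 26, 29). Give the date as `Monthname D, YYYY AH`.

Julian Day Number of the source date = 2320312.
Converting JDN 2320312 to the tabular Islamic calendar gives 24 Jumada al-Awwal 1050 AH.

Jumada al-Awwal 24, 1050 AH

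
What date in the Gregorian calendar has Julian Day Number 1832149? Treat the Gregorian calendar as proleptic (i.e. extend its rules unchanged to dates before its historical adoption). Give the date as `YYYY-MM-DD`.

Counting from JDN 2299161 = 15 Oct 1582 gives an offset of -467012 days.

0304-02-26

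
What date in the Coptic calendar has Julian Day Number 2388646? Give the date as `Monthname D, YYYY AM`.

JDN 2388646 is 16 October 1827 in the Gregorian calendar.
In the Coptic calendar that day is Paopi 6, 1544 AM.

Paopi 6, 1544 AM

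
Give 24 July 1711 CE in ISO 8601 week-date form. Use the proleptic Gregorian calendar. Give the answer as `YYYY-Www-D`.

1711-W30-5

The weekday is Friday (ISO weekday 5).
That Friday belongs to ISO week 30 of ISO year 1711.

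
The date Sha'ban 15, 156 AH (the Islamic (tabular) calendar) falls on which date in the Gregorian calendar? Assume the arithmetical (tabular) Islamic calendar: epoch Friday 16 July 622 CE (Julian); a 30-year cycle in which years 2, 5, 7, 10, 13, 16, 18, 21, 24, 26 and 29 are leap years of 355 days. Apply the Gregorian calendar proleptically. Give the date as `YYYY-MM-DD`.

Julian Day Number of the source date = 2003588.
Converting JDN 2003588 to the Gregorian calendar gives 15 July 773 CE.

0773-07-15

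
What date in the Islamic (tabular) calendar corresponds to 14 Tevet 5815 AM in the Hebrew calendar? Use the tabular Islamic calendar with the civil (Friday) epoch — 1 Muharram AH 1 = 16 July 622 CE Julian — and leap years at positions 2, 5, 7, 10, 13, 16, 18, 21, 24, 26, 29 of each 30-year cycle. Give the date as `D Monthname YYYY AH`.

Julian Day Number of the source date = 2471647.
Converting JDN 2471647 to the tabular Islamic calendar gives 15 Jumada al-Thani 1477 AH.

15 Jumada al-Thani 1477 AH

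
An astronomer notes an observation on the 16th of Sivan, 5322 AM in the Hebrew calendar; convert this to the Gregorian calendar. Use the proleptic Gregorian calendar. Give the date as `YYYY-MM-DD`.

1562-05-30

Julian Day Number of the source date = 2291718.
Converting JDN 2291718 to the Gregorian calendar gives 30 May 1562 CE.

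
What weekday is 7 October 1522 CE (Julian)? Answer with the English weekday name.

Tuesday

In the proleptic Gregorian calendar this is 17 October 1522 (JDN 2277248).
Since JDN mod 7 = 1 (0 = Monday), the day is Tuesday.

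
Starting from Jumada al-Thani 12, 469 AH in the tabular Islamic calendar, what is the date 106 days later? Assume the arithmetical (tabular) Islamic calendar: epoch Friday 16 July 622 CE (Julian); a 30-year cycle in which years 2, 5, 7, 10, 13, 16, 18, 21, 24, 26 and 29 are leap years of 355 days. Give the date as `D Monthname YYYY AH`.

30 Ramadan 469 AH

Counting 106 days forward from JDN 2114443 reaches JDN 2114549, which is 30 Ramadan 469 AH.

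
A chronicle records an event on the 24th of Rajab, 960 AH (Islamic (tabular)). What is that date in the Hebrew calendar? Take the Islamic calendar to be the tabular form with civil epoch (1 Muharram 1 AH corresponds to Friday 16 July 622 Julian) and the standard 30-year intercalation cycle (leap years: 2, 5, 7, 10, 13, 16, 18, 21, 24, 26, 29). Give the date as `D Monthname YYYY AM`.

Both dates share Julian Day Number 2288478; in the Hebrew calendar that is 24 Tammuz 5313 AM.

24 Tammuz 5313 AM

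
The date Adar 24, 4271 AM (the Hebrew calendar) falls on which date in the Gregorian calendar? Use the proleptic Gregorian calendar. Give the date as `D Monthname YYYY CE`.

13 March 511 CE

Julian Day Number of the source date = 1907770.
Converting JDN 1907770 to the Gregorian calendar gives 13 March 511 CE.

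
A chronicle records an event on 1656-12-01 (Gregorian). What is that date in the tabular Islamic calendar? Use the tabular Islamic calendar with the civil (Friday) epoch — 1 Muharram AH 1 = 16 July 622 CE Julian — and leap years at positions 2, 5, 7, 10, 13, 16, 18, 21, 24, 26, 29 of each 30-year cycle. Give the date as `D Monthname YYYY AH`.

13 Safar 1067 AH

Julian Day Number of the source date = 2326237.
Converting JDN 2326237 to the tabular Islamic calendar gives 13 Safar 1067 AH.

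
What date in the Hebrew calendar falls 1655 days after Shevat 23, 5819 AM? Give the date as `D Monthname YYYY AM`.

24 Av 5823 AM

Counting 1655 days forward from JDN 2473131 reaches JDN 2474786, which is 24 Av 5823 AM.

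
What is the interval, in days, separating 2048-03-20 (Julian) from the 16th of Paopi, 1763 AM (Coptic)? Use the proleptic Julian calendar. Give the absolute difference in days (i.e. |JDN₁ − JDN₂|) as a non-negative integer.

524

First date → JDN 2469169; second date → JDN 2468645.
The interval is |2469169 − 2468645| = 524 days.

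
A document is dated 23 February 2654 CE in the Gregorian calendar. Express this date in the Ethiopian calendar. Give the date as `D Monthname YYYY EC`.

Julian Day Number of the source date = 2690467.
Converting JDN 2690467 to the Ethiopian calendar gives 11 Yekatit 2646 EC.

11 Yekatit 2646 EC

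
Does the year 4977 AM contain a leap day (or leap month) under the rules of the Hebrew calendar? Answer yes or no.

Hebrew year 4977 is year 18 of its 19-year Metonic cycle; leap years are at positions 3, 6, 8, 11, 14, 17, 19, so it is a common year (12 months).

no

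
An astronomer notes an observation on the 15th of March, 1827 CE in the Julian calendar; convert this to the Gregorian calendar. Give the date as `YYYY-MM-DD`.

1827-03-27

At this point the Julian calendar is 12 days behind the Gregorian.
15 March 1827 Julian + 12 days → 27 March 1827 Gregorian.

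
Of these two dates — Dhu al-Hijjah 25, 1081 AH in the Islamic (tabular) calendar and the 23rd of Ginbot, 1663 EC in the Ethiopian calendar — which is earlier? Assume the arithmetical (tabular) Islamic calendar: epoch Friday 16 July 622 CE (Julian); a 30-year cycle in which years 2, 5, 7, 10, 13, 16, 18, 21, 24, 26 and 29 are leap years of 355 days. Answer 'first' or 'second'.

Converting both to JDN: 2331505 vs 2331528; the smaller is the first.

first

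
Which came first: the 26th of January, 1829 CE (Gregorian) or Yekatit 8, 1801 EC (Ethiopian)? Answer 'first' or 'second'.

Converting both to JDN: 2389114 vs 2381828; the smaller is the second.

second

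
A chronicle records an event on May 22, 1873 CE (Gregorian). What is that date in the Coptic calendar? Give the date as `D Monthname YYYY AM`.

15 Pashons 1589 AM

Julian Day Number of the source date = 2405301.
Converting JDN 2405301 to the Coptic calendar gives 15 Pashons 1589 AM.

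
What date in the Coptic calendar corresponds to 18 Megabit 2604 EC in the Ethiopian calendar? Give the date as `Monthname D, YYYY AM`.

Paremhat 18, 2328 AM

Both dates share Julian Day Number 2675164; in the Coptic calendar that is 18 Paremhat 2328 AM.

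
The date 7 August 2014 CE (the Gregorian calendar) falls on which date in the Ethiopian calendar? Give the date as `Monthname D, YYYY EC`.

Nehase 1, 2006 EC

Both dates share Julian Day Number 2456877; in the Ethiopian calendar that is 1 Nehase 2006 EC.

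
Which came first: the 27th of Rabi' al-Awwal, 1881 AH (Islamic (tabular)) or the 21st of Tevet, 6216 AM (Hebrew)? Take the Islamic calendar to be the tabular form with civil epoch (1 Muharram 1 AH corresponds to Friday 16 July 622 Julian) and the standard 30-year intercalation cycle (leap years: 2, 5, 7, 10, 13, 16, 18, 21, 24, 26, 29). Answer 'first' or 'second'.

Converting both to JDN: 2614734 vs 2618094; the smaller is the first.

first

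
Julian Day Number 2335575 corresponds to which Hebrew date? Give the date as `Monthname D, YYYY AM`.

Sivan 20, 5442 AM

The Gregorian equivalent of JDN 2335575 is 26 June 1682.
In the Hebrew calendar that day is Sivan 20, 5442 AM.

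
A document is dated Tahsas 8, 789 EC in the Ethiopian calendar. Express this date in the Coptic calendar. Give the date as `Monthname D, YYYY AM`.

The source date corresponds to 8 December 796 in the proleptic Gregorian calendar (JDN 2012135).
That day falls on 8 Koiak 513 AM in the Coptic calendar.

Koiak 8, 513 AM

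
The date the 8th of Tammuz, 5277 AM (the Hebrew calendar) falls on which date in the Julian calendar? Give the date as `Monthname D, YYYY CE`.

Julian Day Number of the source date = 2275321.
Converting JDN 2275321 to the Julian calendar gives 28 June 1517 CE.

June 28, 1517 CE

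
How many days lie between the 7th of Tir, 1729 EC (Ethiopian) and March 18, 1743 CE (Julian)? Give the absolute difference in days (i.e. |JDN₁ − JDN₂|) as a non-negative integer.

2266

JDN of the first date = 2355499.
JDN of the second date = 2357765.
|2357765 − 2355499| = 2266.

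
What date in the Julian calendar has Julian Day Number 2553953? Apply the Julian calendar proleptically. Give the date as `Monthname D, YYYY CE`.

The Gregorian equivalent of JDN 2553953 is 20 May 2280.
In the Julian calendar that day is May 5, 2280 CE.

May 5, 2280 CE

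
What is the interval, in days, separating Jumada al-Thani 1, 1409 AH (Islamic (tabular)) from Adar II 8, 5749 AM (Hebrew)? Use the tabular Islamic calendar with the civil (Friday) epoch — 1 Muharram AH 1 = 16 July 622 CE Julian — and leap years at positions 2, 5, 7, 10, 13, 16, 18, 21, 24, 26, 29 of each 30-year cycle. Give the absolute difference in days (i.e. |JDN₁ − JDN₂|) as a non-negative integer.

First date → JDN 2447536; second date → JDN 2447601.
The interval is |2447536 − 2447601| = 65 days.

65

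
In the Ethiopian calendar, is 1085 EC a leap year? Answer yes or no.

no

1085 mod 4 = 1; in the Ethiopian calendar a year is leap when year mod 4 = 3, so it is a common year.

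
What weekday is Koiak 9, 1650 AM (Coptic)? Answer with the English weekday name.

Monday

This is JDN 2427425 (18 December 1933 Gregorian).
2427425 ≡ 0 (mod 7); counting from Monday = 0 gives Monday.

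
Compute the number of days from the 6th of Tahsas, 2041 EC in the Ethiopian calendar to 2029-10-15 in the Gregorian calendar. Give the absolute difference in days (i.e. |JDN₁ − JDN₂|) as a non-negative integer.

First date → JDN 2469426; second date → JDN 2462425.
The interval is |2469426 − 2462425| = 7001 days.

7001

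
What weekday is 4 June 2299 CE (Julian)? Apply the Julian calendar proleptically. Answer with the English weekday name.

Monday

This is JDN 2560922 (19 June 2299 Gregorian).
Since JDN mod 7 = 0 (0 = Monday), the day is Monday.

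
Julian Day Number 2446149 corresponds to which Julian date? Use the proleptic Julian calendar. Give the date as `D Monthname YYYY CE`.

11 March 1985 CE

JDN 2446149 is 24 March 1985 in the Gregorian calendar.
In the Julian calendar that day is 11 March 1985 CE.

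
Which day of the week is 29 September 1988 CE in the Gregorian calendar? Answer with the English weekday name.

Thursday

2447434 ≡ 3 (mod 7); counting from Monday = 0 gives Thursday.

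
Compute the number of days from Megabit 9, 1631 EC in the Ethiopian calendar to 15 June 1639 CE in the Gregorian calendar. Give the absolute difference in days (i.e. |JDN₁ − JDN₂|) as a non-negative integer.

92

First date → JDN 2319766; second date → JDN 2319858.
The interval is |2319766 − 2319858| = 92 days.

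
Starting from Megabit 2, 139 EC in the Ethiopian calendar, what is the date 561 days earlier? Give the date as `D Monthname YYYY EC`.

JDN of Megabit 2, 139 EC = 1774806.
1774806 − 561 = 1774245.
JDN 1774245 in the Ethiopian calendar is 21 Nehase 137 EC.

21 Nehase 137 EC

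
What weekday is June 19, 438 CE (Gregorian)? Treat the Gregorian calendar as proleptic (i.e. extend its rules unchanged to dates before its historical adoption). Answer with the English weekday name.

Saturday

1881206 ≡ 5 (mod 7); counting from Monday = 0 gives Saturday.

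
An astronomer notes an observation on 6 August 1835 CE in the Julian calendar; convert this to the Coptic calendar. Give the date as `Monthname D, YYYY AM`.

Mesori 13, 1551 AM

Both dates share Julian Day Number 2391509; in the Coptic calendar that is 13 Mesori 1551 AM.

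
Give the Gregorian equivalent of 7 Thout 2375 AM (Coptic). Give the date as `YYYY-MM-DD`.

Julian Day Number of the source date = 2692139.
Converting JDN 2692139 to the Gregorian calendar gives 22 September 2658 CE.

2658-09-22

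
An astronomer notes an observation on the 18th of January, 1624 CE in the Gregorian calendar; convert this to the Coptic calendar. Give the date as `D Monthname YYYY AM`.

Both dates share Julian Day Number 2314231; in the Coptic calendar that is 12 Tobi 1340 AM.

12 Tobi 1340 AM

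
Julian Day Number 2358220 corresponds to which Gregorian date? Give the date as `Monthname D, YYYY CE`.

Counting from JDN 2299161 = 15 Oct 1582 gives an offset of 59059 days.

June 26, 1744 CE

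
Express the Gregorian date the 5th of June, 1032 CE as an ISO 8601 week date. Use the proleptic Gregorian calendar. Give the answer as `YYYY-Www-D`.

The weekday is Tuesday (ISO weekday 2).
That Tuesday belongs to ISO week 23 of ISO year 1032.

1032-W23-2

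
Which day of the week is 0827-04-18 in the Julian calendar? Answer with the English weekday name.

Thursday

This is JDN 2023227 (22 April 827 Gregorian).
2023227 ≡ 3 (mod 7); counting from Monday = 0 gives Thursday.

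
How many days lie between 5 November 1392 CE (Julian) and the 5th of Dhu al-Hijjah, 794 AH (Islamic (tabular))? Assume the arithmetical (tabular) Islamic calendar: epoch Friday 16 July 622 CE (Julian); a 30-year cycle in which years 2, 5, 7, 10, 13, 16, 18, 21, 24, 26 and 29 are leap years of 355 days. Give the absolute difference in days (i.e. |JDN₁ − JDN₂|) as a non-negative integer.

First date → JDN 2229795; second date → JDN 2229782.
The interval is |2229795 − 2229782| = 13 days.

13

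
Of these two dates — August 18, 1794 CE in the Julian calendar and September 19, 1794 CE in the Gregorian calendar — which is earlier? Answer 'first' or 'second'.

First date → JDN 2376546; second date → JDN 2376567.
JDN 2376546 < JDN 2376567, so the first date is earlier.

first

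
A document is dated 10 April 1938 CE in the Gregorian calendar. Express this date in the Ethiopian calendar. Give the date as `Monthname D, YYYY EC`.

Miyazya 2, 1930 EC

Julian Day Number of the source date = 2428999.
Converting JDN 2428999 to the Ethiopian calendar gives 2 Miyazya 1930 EC.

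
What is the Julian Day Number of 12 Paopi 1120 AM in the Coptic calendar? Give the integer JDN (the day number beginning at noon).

Equivalently 19 October 1403 (proleptic Gregorian).
JDN 2299161 is 15 October 1582 CE (Gregorian); the target day is −65375 days from there, so JDN = 2233786.

2233786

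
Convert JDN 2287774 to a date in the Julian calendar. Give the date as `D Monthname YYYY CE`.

2 August 1551 CE

The proleptic Gregorian equivalent of JDN 2287774 is 12 August 1551.
In the Julian calendar that day is 2 August 1551 CE.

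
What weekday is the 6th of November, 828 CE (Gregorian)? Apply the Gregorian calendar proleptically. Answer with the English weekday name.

Since JDN mod 7 = 0 (0 = Monday), the day is Monday.

Monday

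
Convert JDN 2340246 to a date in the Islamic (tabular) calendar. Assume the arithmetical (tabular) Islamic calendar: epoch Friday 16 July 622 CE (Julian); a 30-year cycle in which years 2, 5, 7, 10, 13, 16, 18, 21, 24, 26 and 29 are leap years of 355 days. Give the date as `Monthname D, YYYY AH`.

Sha'ban 25, 1106 AH

The Gregorian equivalent of JDN 2340246 is 10 April 1695.
In the tabular Islamic calendar that day is Sha'ban 25, 1106 AH.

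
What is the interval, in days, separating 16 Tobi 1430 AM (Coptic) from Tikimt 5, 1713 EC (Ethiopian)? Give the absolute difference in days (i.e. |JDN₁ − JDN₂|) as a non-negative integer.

JDN of the first date = 2347107.
JDN of the second date = 2349563.
|2349563 − 2347107| = 2456.

2456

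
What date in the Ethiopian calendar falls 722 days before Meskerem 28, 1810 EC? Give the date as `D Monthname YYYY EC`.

Counting 722 days back from JDN 2384985 reaches JDN 2384263, which is 6 Tikimt 1808 EC.

6 Tikimt 1808 EC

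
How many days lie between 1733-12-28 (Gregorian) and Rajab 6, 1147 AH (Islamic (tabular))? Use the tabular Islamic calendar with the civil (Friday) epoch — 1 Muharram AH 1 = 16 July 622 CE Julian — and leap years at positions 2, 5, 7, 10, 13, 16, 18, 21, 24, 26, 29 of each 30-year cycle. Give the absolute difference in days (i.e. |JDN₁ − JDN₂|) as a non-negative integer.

JDN of the first date = 2354387.
JDN of the second date = 2354726.
|2354726 − 2354387| = 339.

339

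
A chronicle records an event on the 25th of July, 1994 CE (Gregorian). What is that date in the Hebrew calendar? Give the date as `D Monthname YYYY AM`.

Julian Day Number of the source date = 2449559.
Converting JDN 2449559 to the Hebrew calendar gives 17 Av 5754 AM.

17 Av 5754 AM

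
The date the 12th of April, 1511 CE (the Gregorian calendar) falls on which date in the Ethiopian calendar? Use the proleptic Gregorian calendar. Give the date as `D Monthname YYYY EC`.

7 Miyazya 1503 EC

Julian Day Number of the source date = 2273042.
Converting JDN 2273042 to the Ethiopian calendar gives 7 Miyazya 1503 EC.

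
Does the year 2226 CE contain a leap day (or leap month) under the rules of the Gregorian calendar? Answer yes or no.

2226 is not divisible by 4, so it is a common year.

no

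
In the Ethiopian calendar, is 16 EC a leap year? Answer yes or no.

no

16 mod 4 = 0; in the Ethiopian calendar a year is leap when year mod 4 = 3, so it is a common year.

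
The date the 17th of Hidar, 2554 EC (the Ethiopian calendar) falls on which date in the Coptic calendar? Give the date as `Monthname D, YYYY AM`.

Hathor 17, 2278 AM

Julian Day Number of the source date = 2656780.
Converting JDN 2656780 to the Coptic calendar gives 17 Hathor 2278 AM.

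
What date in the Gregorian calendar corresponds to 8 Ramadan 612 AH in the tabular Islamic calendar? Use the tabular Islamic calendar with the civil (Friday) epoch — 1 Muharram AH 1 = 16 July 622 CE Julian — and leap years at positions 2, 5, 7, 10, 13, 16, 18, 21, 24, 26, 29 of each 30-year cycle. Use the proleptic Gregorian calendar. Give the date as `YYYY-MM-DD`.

1216-01-07

Julian Day Number of the source date = 2165201.
Converting JDN 2165201 to the Gregorian calendar gives 7 January 1216 CE.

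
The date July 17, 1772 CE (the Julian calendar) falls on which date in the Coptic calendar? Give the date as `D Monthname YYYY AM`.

Both dates share Julian Day Number 2368479; in the Coptic calendar that is 23 Epip 1488 AM.

23 Epip 1488 AM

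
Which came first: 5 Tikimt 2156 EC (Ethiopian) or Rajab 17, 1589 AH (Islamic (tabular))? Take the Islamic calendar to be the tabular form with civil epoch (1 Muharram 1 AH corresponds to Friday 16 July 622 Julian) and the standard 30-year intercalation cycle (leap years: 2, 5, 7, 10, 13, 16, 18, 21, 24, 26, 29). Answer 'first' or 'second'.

second

First date → JDN 2511369; second date → JDN 2511367.
JDN 2511367 < JDN 2511369, so the second date is earlier.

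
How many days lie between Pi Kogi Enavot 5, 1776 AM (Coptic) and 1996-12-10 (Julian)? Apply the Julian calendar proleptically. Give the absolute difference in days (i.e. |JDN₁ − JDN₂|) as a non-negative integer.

23272

JDN of the first date = 2473713.
JDN of the second date = 2450441.
|2450441 − 2473713| = 23272.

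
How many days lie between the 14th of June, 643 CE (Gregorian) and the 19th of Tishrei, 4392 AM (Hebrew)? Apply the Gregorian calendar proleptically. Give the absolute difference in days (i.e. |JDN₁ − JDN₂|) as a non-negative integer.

JDN of the first date = 1956075.
JDN of the second date = 1951793.
|1951793 − 1956075| = 4282.

4282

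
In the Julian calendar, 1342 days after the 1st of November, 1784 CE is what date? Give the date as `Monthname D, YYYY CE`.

July 5, 1788 CE

Counting 1342 days forward from JDN 2372969 reaches JDN 2374311, which is July 5, 1788 CE.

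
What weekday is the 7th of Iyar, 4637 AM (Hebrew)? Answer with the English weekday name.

In the proleptic Gregorian calendar this is 28 April 877 (JDN 2041496).
2041496 ≡ 2 (mod 7); counting from Monday = 0 gives Wednesday.

Wednesday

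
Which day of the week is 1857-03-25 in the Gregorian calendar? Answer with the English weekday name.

JDN 2399399 mod 7 = 2, and JDN 0 was a Monday, so this is a Wednesday.

Wednesday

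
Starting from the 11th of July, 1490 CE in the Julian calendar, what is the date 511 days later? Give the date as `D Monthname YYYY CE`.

4 December 1491 CE

The starting date is JDN 2265472; 2265472 + 511 = 2265983.
JDN 2265983 corresponds to 4 December 1491 CE.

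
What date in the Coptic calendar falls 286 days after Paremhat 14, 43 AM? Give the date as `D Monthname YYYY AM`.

The starting date is JDN 1840563; 1840563 + 286 = 1840849.
JDN 1840849 corresponds to 24 Koiak 44 AM.

24 Koiak 44 AM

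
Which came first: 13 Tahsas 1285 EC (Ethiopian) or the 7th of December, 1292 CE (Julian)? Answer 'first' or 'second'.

The two dates have Julian Day Numbers 2193304 and 2193302 respectively.
Since 2193302 < 2193304, the second date comes first.

second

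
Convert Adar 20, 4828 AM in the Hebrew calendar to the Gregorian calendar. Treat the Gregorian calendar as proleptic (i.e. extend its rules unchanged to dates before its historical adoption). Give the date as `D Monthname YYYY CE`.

4 March 1068 CE

Both dates share Julian Day Number 2111202; in the Gregorian calendar that is 4 March 1068 CE.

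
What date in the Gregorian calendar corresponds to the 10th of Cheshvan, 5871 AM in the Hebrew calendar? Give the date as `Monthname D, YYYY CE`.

October 24, 2110 CE

Both dates share Julian Day Number 2492018; in the Gregorian calendar that is 24 October 2110 CE.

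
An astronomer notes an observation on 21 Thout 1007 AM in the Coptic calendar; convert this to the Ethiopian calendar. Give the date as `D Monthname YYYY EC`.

21 Meskerem 1283 EC

Julian Day Number of the source date = 2192491.
Converting JDN 2192491 to the Ethiopian calendar gives 21 Meskerem 1283 EC.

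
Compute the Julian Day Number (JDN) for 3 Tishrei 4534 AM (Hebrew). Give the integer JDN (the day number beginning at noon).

2003664

Equivalently 29 September 773 (proleptic Gregorian).
JDN 2400001 is 17 November 1858 CE (Gregorian), MJD 0; the target day is −396337 days from there, so JDN = 2003664.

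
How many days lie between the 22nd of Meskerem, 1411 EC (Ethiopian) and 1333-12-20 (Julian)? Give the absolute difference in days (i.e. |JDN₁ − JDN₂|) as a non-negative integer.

JDN of the first date = 2239244.
JDN of the second date = 2208290.
|2208290 − 2239244| = 30954.

30954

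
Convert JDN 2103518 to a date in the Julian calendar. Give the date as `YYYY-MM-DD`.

The proleptic Gregorian equivalent of JDN 2103518 is 19 February 1047.
In the Julian calendar that day is 1047-02-13.

1047-02-13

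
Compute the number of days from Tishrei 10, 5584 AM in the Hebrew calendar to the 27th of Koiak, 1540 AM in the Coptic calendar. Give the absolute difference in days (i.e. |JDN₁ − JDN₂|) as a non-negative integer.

JDN of the first date = 2387154.
JDN of the second date = 2387266.
|2387266 − 2387154| = 112.

112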